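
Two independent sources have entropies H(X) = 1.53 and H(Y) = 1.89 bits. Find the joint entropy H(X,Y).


For independent variables, H(X,Y) = H(X) + H(Y) = 1.53 + 1.89 = 3.42

3.42 bits


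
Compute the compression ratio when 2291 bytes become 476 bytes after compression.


Ratio = original / compressed = 2291 / 476 = 4.813

4.813


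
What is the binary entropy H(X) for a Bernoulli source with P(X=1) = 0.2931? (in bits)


H = -p*log2(p) - (1-p)*log2(1-p). -0.2931*log2(0.2931) = 0.518944; -0.7069*log2(0.7069) = 0.353748. H = 0.518944 + 0.353748 = 0.8727

0.8727 bits


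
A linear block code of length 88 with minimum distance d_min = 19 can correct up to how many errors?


Correction capability = floor((d-1)/2) = floor((19-1)/2) = 9

9 errors


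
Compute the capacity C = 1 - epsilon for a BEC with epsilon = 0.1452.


C = 1 - epsilon = 1 - 0.1452 = 0.8548

0.8548 bits


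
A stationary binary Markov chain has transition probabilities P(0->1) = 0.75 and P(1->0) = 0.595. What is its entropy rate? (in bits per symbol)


Stationary distribution: pi_0 = p10/(p01+p10) = 0.4424, pi_1 = 0.5576. Entropy rate H' = pi_0*H(p01) + pi_1*H(p10) = 0.4424*0.8113 + 0.5576*0.9738 = 0.9019

0.9019 bits/symbol


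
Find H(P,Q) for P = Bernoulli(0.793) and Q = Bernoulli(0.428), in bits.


H(P,Q) = -p*log2(q) - (1-p)*log2(1-q). -0.793*log2(0.428) = 0.970884; -0.207*log2(0.572) = 0.166824. H(P,Q) = 0.970884 + 0.166824 = 1.1377

1.1377 bits


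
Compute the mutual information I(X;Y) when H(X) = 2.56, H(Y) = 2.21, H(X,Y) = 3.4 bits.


I(X;Y) = H(X) + H(Y) - H(X,Y) = 2.56 + 2.21 - 3.4 = 1.37

1.37 bits


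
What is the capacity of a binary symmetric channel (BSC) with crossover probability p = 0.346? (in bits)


H(p) = -p*log2(p) - (1-p)*log2(1-p) = -0.346*log2(0.346) - 0.654*log2(0.654) = 0.529780 + 0.400665 = 0.9304. C = 1 - H(p) = 1 - 0.9304 = 0.0696

0.0696 bits


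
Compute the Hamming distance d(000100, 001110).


Count differing positions: . . ^ . ^ . = 2 differences

2


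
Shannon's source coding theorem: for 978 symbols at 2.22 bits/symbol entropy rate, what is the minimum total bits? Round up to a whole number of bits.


Minimum bits >= n * H = 978 * 2.22 = 2171.16, rounded up to a whole number of bits = 2172

2172 bits


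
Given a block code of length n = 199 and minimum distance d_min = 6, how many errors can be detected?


Detection capability = d_min - 1 = 6 - 1 = 5

5 errors


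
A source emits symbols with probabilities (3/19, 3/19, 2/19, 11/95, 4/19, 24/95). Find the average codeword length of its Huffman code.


Huffman construction (repeatedly merge the two least-probable nodes; each merge adds 1 bit to every symbol beneath it): 2/19 + 11/95 = 21/95; 3/19 + 3/19 = 6/19; 4/19 + 21/95 = 41/95; 24/95 + 6/19 = 54/95; 41/95 + 54/95 = 1. Resulting codeword lengths (in the order the probabilities were given): (3, 3, 3, 3, 2, 2). L_avg = sum(p_i * l_i) = 3/19*3 + 3/19*3 + 2/19*3 + 11/95*3 + 4/19*2 + 24/95*2 = 241/95 = 2.5368

2.5368 bits


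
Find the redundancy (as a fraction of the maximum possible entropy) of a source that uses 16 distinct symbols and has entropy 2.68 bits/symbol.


H_max = log2(K) = log2(16) = 4.0 bits/symbol. Redundancy = 1 - H/H_max = 1 - 2.68/4.0 = 1 - 0.67 = 0.33

0.33


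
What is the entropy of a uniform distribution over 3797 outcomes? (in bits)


H = log2(n) = log2(3797) = 11.8906

11.8906 bits


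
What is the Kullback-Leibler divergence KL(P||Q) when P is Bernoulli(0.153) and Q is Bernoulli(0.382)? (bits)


KL = p*log2(p/q) + (1-p)*log2((1-p)/(1-q)) = 0.153*log2(0.153/0.382) + 0.847*log2(0.847/0.618) = 0.1832

0.1832 bits


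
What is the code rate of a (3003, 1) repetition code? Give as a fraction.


Rate = k/n = 1/3003

1/3003


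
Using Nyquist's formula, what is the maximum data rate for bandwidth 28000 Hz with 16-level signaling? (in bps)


Rate = 2 * B * log2(M) = 2 * 28000 * 4.0 = 224000.0

224000.0 bps


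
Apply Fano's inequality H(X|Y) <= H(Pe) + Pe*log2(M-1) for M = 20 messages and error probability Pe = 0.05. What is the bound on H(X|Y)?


H(Pe) = -Pe*log2(Pe) - (1-Pe)*log2(1-Pe) = -0.05*log2(0.05) - 0.95*log2(0.95) = 0.216096 + 0.070301 = 0.2864. Pe*log2(M-1) = 0.05*log2(19) = 0.212396. Bound = H(Pe) + Pe*log2(M-1) = 0.216096 + 0.070301 + 0.212396 = 0.4988

0.4988 bits


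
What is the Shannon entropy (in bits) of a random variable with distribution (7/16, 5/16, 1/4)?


H = -sum(p_i * log2(p_i)). Terms: -(7/16)*log2(7/16) = 0.521782; -(5/16)*log2(5/16) = 0.524397; -(1/4)*log2(1/4) = 0.500000. H = 0.521782 + 0.524397 + 0.500000 = 1.5462

1.5462 bits


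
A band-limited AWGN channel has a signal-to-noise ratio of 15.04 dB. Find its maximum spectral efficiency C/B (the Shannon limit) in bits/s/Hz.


SNR_linear = 10^(15.04/10) = 31.9154; C/B = log2(1 + SNR_linear) = log2(1 + 31.9154) = 5.0407

5.0407 bits/s/Hz


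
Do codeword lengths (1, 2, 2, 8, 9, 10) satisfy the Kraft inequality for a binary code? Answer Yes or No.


Kraft sum = sum(2^(-l_i)) = 1.0068, need <= 1. Result: violated (a binary prefix-free code with these lengths cannot exist)

No


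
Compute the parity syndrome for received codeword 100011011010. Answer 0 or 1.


Syndrome = XOR of all bits = 1 XOR 0 XOR 0 XOR 0 XOR 1 XOR 1 XOR 0 XOR 1 XOR 1 XOR 0 XOR 1 XOR 0 = 0

0


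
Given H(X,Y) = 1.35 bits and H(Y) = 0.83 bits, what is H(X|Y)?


H(X|Y) = H(X,Y) - H(Y) = 1.35 - 0.83 = 0.52

0.52 bits


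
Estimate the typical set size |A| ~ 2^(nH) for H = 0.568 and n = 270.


log2|A_typical| = nH = 270 * 0.568 = 153.36, so |A_typical| ~ 2^153.36 = 1.465e+46

1.465e+46


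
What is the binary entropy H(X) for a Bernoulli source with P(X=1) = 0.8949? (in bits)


H = -p*log2(p) - (1-p)*log2(1-p). -0.8949*log2(0.8949) = 0.143364; -0.1051*log2(0.1051) = 0.341592. H = 0.143364 + 0.341592 = 0.485

0.485 bits


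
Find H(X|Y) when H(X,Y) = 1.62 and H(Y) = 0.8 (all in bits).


H(X|Y) = H(X,Y) - H(Y) = 1.62 - 0.8 = 0.82

0.82 bits


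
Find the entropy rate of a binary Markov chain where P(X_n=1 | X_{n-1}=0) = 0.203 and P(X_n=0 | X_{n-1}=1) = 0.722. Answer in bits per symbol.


Stationary distribution: pi_0 = p10/(p01+p10) = 0.7805, pi_1 = 0.2195. Entropy rate H' = pi_0*H(p01) + pi_1*H(p10) = 0.7805*0.7279 + 0.2195*0.8527 = 0.7553

0.7553 bits/symbol


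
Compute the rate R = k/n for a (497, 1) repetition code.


Rate = k/n = 1/497

1/497


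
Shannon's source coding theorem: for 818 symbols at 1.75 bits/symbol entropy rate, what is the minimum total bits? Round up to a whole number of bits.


Minimum bits >= n * H = 818 * 1.75 = 1431.5, rounded up to a whole number of bits = 1432

1432 bits


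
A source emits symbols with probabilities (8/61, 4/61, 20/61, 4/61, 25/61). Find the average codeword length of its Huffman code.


Huffman construction (repeatedly merge the two least-probable nodes; each merge adds 1 bit to every symbol beneath it): 4/61 + 4/61 = 8/61; 8/61 + 8/61 = 16/61; 16/61 + 20/61 = 36/61; 25/61 + 36/61 = 1. Resulting codeword lengths (in the order the probabilities were given): (3, 4, 2, 4, 1). L_avg = sum(p_i * l_i) = 8/61*3 + 4/61*4 + 20/61*2 + 4/61*4 + 25/61*1 = 121/61 = 1.9836

1.9836 bits


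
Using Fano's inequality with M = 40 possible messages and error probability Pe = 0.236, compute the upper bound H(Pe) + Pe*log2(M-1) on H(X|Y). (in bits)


H(Pe) = -Pe*log2(Pe) - (1-Pe)*log2(1-Pe) = -0.236*log2(0.236) - 0.764*log2(0.764) = 0.491621 + 0.296704 = 0.7883. Pe*log2(M-1) = 0.236*log2(39) = 1.247355. Bound = H(Pe) + Pe*log2(M-1) = 0.491621 + 0.296704 + 1.247355 = 2.0357

2.0357 bits


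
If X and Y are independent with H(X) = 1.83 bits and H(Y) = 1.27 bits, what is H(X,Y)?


For independent variables, H(X,Y) = H(X) + H(Y) = 1.83 + 1.27 = 3.1

3.1 bits


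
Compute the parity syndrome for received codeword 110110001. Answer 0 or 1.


Syndrome = XOR of all bits = 1 XOR 1 XOR 0 XOR 1 XOR 1 XOR 0 XOR 0 XOR 0 XOR 1 = 1

1


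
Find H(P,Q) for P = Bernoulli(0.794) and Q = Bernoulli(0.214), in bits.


H(P,Q) = -p*log2(q) - (1-p)*log2(1-q). -0.794*log2(0.214) = 1.766108; -0.206*log2(0.786) = 0.071564. H(P,Q) = 1.766108 + 0.071564 = 1.8377

1.8377 bits


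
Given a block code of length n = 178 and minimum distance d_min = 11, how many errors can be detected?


Detection capability = d_min - 1 = 11 - 1 = 10

10 errors


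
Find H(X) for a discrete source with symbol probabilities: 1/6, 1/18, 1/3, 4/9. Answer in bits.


H = -sum(p_i * log2(p_i)). Terms: -(1/6)*log2(1/6) = 0.430827; -(1/18)*log2(1/18) = 0.231663; -(1/3)*log2(1/3) = 0.528321; -(4/9)*log2(4/9) = 0.519967. H = 0.430827 + 0.231663 + 0.528321 + 0.519967 = 1.7108

1.7108 bits


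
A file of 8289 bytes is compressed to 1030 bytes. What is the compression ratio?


Ratio = original / compressed = 8289 / 1030 = 8.0476

8.0476


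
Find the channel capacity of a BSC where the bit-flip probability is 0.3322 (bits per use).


H(p) = -p*log2(p) - (1-p)*log2(1-p) = -0.3322*log2(0.3322) - 0.6678*log2(0.6678) = 0.528157 + 0.389002 = 0.9172. C = 1 - H(p) = 1 - 0.9172 = 0.0828

0.0828 bits


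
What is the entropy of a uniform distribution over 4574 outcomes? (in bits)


H = log2(n) = log2(4574) = 12.1592

12.1592 bits


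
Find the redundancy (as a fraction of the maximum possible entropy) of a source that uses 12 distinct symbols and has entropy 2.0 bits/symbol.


H_max = log2(K) = log2(12) = 3.585 bits/symbol. Redundancy = 1 - H/H_max = 1 - 2.0/3.585 = 1 - 0.5579 = 0.4421

0.4421


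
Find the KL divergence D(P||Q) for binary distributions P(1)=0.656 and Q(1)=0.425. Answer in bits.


KL = p*log2(p/q) + (1-p)*log2((1-p)/(1-q)) = 0.656*log2(0.656/0.425) + 0.344*log2(0.344/0.575) = 0.1559

0.1559 bits


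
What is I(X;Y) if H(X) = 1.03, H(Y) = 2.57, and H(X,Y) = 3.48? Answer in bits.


I(X;Y) = H(X) + H(Y) - H(X,Y) = 1.03 + 2.57 - 3.48 = 0.12

0.12 bits


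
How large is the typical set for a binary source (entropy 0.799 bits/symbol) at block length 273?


log2|A_typical| = nH = 273 * 0.799 = 218.127, so |A_typical| ~ 2^218.127 = 4.600e+65

4.600e+65


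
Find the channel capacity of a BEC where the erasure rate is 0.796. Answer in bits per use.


C = 1 - epsilon = 1 - 0.796 = 0.204

0.204 bits


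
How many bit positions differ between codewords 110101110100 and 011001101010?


Count differing positions: ^ . ^ ^ . . . ^ ^ ^ ^ . = 7 differences

7


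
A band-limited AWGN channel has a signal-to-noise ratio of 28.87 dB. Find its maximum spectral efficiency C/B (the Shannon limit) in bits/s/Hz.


SNR_linear = 10^(28.87/10) = 770.9035; C/B = log2(1 + SNR_linear) = log2(1 + 770.9035) = 9.5923

9.5923 bits/s/Hz


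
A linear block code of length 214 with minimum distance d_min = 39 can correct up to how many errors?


Correction capability = floor((d-1)/2) = floor((39-1)/2) = 19

19 errors


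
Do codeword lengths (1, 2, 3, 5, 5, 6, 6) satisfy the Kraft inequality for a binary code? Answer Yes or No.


Kraft sum = sum(2^(-l_i)) = 0.9688, need <= 1. Result: satisfied (a binary prefix-free code with these lengths exists)

Yes


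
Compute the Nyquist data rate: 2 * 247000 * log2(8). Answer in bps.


Rate = 2 * B * log2(M) = 2 * 247000 * 3.0 = 1482000.0

1482000.0 bps


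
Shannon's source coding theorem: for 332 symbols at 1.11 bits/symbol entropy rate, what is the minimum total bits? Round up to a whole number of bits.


Minimum bits >= n * H = 332 * 1.11 = 368.52, rounded up to a whole number of bits = 369

369 bits


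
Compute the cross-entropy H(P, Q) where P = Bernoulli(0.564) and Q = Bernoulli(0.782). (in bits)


H(P,Q) = -p*log2(q) - (1-p)*log2(1-q). -0.564*log2(0.782) = 0.200084; -0.436*log2(0.218) = 0.958154. H(P,Q) = 0.200084 + 0.958154 = 1.1582

1.1582 bits


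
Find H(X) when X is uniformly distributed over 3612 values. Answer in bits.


H = log2(n) = log2(3612) = 11.8186

11.8186 bits


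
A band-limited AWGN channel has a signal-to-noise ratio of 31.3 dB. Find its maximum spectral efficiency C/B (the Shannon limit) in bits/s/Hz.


SNR_linear = 10^(31.3/10) = 1348.9629; C/B = log2(1 + SNR_linear) = log2(1 + 1348.9629) = 10.3987

10.3987 bits/s/Hz


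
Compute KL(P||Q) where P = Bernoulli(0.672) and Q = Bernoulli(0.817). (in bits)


KL = p*log2(p/q) + (1-p)*log2((1-p)/(1-q)) = 0.672*log2(0.672/0.817) + 0.328*log2(0.328/0.183) = 0.0867

0.0867 bits


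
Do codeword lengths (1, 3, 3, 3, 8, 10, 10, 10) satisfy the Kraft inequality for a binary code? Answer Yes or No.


Kraft sum = sum(2^(-l_i)) = 0.8818, need <= 1. Result: satisfied (a binary prefix-free code with these lengths exists)

Yes


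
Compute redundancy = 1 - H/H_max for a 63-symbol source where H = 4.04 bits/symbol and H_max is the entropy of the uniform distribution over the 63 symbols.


H_max = log2(K) = log2(63) = 5.9773 bits/symbol. Redundancy = 1 - H/H_max = 1 - 4.04/5.9773 = 1 - 0.6759 = 0.3241

0.3241


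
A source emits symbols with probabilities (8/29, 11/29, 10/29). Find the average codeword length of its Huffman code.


Huffman construction (repeatedly merge the two least-probable nodes; each merge adds 1 bit to every symbol beneath it): 8/29 + 10/29 = 18/29; 11/29 + 18/29 = 1. Resulting codeword lengths (in the order the probabilities were given): (2, 1, 2). L_avg = sum(p_i * l_i) = 8/29*2 + 11/29*1 + 10/29*2 = 47/29 = 1.6207

1.6207 bits


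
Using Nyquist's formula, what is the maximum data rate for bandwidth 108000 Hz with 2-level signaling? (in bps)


Rate = 2 * B * log2(M) = 2 * 108000 * 1.0 = 216000.0

216000.0 bps


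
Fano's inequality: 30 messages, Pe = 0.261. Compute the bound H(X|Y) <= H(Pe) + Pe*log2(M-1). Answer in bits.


H(Pe) = -Pe*log2(Pe) - (1-Pe)*log2(1-Pe) = -0.261*log2(0.261) - 0.739*log2(0.739) = 0.505786 + 0.322465 = 0.8283. Pe*log2(M-1) = 0.261*log2(29) = 1.267933. Bound = H(Pe) + Pe*log2(M-1) = 0.505786 + 0.322465 + 1.267933 = 2.0962

2.0962 bits


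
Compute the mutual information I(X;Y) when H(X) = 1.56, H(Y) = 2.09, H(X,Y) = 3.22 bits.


I(X;Y) = H(X) + H(Y) - H(X,Y) = 1.56 + 2.09 - 3.22 = 0.43

0.43 bits


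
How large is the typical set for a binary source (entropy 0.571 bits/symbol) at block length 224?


log2|A_typical| = nH = 224 * 0.571 = 127.904, so |A_typical| ~ 2^127.904 = 3.184e+38

3.184e+38


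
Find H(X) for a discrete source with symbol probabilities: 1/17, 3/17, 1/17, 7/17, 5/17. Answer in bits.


H = -sum(p_i * log2(p_i)). Terms: -(1/17)*log2(1/17) = 0.240439; -(3/17)*log2(3/17) = 0.441618; -(1/17)*log2(1/17) = 0.240439; -(7/17)*log2(7/17) = 0.527103; -(5/17)*log2(5/17) = 0.519275. H = 0.240439 + 0.441618 + 0.240439 + 0.527103 + 0.519275 = 1.9689

1.9689 bits


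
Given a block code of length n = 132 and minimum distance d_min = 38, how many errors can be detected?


Detection capability = d_min - 1 = 38 - 1 = 37

37 errors


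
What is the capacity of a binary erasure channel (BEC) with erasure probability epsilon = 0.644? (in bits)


C = 1 - epsilon = 1 - 0.644 = 0.356

0.356 bits


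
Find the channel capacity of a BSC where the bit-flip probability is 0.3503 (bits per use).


H(p) = -p*log2(p) - (1-p)*log2(1-p) = -0.3503*log2(0.3503) - 0.6497*log2(0.6497) = 0.530122 + 0.404214 = 0.9343. C = 1 - H(p) = 1 - 0.9343 = 0.0657

0.0657 bits


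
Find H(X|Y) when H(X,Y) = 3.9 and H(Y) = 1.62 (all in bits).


H(X|Y) = H(X,Y) - H(Y) = 3.9 - 1.62 = 2.28

2.28 bits


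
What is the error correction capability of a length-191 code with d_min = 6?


Correction capability = floor((d-1)/2) = floor((6-1)/2) = 2

2 errors


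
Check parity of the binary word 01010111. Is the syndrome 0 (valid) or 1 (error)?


Syndrome = XOR of all bits = 0 XOR 1 XOR 0 XOR 1 XOR 0 XOR 1 XOR 1 XOR 1 = 1

1


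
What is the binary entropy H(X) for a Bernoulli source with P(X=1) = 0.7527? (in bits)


H = -p*log2(p) - (1-p)*log2(1-p). -0.7527*log2(0.7527) = 0.308496; -0.2473*log2(0.2473) = 0.498474. H = 0.308496 + 0.498474 = 0.807

0.807 bits


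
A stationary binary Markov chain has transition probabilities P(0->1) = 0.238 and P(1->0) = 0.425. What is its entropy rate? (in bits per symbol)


Stationary distribution: pi_0 = p10/(p01+p10) = 0.641, pi_1 = 0.359. Entropy rate H' = pi_0*H(p01) + pi_1*H(p10) = 0.641*0.7917 + 0.359*0.9837 = 0.8606

0.8606 bits/symbol


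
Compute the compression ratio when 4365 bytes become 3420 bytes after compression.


Ratio = original / compressed = 4365 / 3420 = 1.2763

1.2763


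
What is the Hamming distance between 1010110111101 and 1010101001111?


Count differing positions: . . . . . ^ ^ ^ ^ . . ^ . = 5 differences

5


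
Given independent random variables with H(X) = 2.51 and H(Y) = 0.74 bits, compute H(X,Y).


For independent variables, H(X,Y) = H(X) + H(Y) = 2.51 + 0.74 = 3.25

3.25 bits


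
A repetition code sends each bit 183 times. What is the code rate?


Rate = k/n = 1/183

1/183


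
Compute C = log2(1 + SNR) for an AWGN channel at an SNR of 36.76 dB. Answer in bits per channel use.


SNR_linear = 10^(36.76/10) = 4742.4199; C = log2(1 + SNR_linear) = log2(1 + 4742.4199) = 12.2117

12.2117 bits/channel use


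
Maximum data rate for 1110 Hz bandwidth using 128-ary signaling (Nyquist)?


Rate = 2 * B * log2(M) = 2 * 1110 * 7.0 = 15540.0

15540.0 bps


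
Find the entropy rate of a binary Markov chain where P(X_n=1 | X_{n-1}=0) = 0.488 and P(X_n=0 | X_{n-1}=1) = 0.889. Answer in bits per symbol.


Stationary distribution: pi_0 = p10/(p01+p10) = 0.6456, pi_1 = 0.3544. Entropy rate H' = pi_0*H(p01) + pi_1*H(p10) = 0.6456*0.9996 + 0.3544*0.5029 = 0.8236

0.8236 bits/symbol


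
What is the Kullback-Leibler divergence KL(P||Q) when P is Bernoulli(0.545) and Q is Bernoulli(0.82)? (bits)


KL = p*log2(p/q) + (1-p)*log2((1-p)/(1-q)) = 0.545*log2(0.545/0.82) + 0.455*log2(0.455/0.18) = 0.2875

0.2875 bits


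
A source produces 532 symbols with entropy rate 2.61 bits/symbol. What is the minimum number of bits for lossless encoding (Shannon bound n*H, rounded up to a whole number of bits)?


Minimum bits >= n * H = 532 * 2.61 = 1388.52, rounded up to a whole number of bits = 1389

1389 bits


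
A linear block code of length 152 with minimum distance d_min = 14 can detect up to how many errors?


Detection capability = d_min - 1 = 14 - 1 = 13

13 errors


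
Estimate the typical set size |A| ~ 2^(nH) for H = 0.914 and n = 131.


log2|A_typical| = nH = 131 * 0.914 = 119.734, so |A_typical| ~ 2^119.734 = 1.105e+36

1.105e+36


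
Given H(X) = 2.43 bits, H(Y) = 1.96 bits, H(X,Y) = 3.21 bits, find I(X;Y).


I(X;Y) = H(X) + H(Y) - H(X,Y) = 2.43 + 1.96 - 3.21 = 1.18

1.18 bits


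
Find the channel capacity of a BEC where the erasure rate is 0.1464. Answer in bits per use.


C = 1 - epsilon = 1 - 0.1464 = 0.8536

0.8536 bits


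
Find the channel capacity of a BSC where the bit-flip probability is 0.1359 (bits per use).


H(p) = -p*log2(p) - (1-p)*log2(1-p) = -0.1359*log2(0.1359) - 0.8641*log2(0.8641) = 0.391308 + 0.182092 = 0.5734. C = 1 - H(p) = 1 - 0.5734 = 0.4266

0.4266 bits


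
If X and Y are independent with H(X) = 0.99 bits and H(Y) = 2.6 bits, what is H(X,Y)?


For independent variables, H(X,Y) = H(X) + H(Y) = 0.99 + 2.6 = 3.59

3.59 bits


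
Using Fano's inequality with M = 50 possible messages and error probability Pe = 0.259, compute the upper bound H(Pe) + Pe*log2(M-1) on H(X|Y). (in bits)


H(Pe) = -Pe*log2(Pe) - (1-Pe)*log2(1-Pe) = -0.259*log2(0.259) - 0.741*log2(0.741) = 0.504785 + 0.320449 = 0.8252. Pe*log2(M-1) = 0.259*log2(49) = 1.454210. Bound = H(Pe) + Pe*log2(M-1) = 0.504785 + 0.320449 + 1.454210 = 2.2794

2.2794 bits


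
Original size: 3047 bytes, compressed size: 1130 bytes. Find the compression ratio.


Ratio = original / compressed = 3047 / 1130 = 2.6965

2.6965


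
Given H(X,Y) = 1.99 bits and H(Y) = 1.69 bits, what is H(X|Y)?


H(X|Y) = H(X,Y) - H(Y) = 1.99 - 1.69 = 0.3

0.3 bits


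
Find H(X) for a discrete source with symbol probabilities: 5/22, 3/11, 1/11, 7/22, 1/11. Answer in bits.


H = -sum(p_i * log2(p_i)). Terms: -(5/22)*log2(5/22) = 0.485796; -(3/11)*log2(3/11) = 0.511219; -(1/11)*log2(1/11) = 0.314494; -(7/22)*log2(7/22) = 0.525661; -(1/11)*log2(1/11) = 0.314494. H = 0.485796 + 0.511219 + 0.314494 + 0.525661 + 0.314494 = 2.1517

2.1517 bits


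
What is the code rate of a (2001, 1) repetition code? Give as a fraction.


Rate = k/n = 1/2001

1/2001


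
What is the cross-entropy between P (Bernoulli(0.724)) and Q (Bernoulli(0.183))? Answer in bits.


H(P,Q) = -p*log2(q) - (1-p)*log2(1-q). -0.724*log2(0.183) = 1.773861; -0.276*log2(0.817) = 0.080479. H(P,Q) = 1.773861 + 0.080479 = 1.8543

1.8543 bits


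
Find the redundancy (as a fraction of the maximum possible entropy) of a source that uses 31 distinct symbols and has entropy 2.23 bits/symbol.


H_max = log2(K) = log2(31) = 4.9542 bits/symbol. Redundancy = 1 - H/H_max = 1 - 2.23/4.9542 = 1 - 0.4501 = 0.5499

0.5499


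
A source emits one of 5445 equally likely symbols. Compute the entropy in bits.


H = log2(n) = log2(5445) = 12.4107

12.4107 bits


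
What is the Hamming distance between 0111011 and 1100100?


Count differing positions: ^ . ^ ^ ^ ^ ^ = 6 differences

6


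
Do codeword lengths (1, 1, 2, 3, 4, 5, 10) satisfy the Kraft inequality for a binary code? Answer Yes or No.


Kraft sum = sum(2^(-l_i)) = 1.4697, need <= 1. Result: violated (a binary prefix-free code with these lengths cannot exist)

No


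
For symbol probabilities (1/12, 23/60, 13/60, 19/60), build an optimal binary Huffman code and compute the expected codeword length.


Huffman construction (repeatedly merge the two least-probable nodes; each merge adds 1 bit to every symbol beneath it): 1/12 + 13/60 = 3/10; 3/10 + 19/60 = 37/60; 23/60 + 37/60 = 1. Resulting codeword lengths (in the order the probabilities were given): (3, 1, 3, 2). L_avg = sum(p_i * l_i) = 1/12*3 + 23/60*1 + 13/60*3 + 19/60*2 = 23/12 = 1.9167

1.9167 bits


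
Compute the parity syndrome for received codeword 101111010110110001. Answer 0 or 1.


Syndrome = XOR of all bits = 1 XOR 0 XOR 1 XOR 1 XOR 1 XOR 1 XOR 0 XOR 1 XOR 0 XOR 1 XOR 1 XOR 0 XOR 1 XOR 1 XOR 0 XOR 0 XOR 0 XOR 1 = 1

1


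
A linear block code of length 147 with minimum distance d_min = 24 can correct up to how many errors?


Correction capability = floor((d-1)/2) = floor((24-1)/2) = 11

11 errors


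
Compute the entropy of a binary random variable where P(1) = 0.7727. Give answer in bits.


H = -p*log2(p) - (1-p)*log2(1-p). -0.7727*log2(0.7727) = 0.287460; -0.2273*log2(0.2273) = 0.485815. H = 0.287460 + 0.485815 = 0.7733

0.7733 bits


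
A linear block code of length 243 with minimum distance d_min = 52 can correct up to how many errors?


Correction capability = floor((d-1)/2) = floor((52-1)/2) = 25

25 errors


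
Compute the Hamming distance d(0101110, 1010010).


Count differing positions: ^ ^ ^ ^ ^ . . = 5 differences

5


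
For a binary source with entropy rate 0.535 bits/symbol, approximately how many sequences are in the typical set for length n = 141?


log2|A_typical| = nH = 141 * 0.535 = 75.435, so |A_typical| ~ 2^75.435 = 5.107e+22

5.107e+22


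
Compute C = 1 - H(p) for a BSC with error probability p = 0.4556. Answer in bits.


H(p) = -p*log2(p) - (1-p)*log2(1-p) = -0.4556*log2(0.4556) - 0.5444*log2(0.5444) = 0.516723 + 0.477581 = 0.9943. C = 1 - H(p) = 1 - 0.9943 = 0.0057

0.0057 bits


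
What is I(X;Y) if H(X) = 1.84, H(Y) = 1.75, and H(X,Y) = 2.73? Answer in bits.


I(X;Y) = H(X) + H(Y) - H(X,Y) = 1.84 + 1.75 - 2.73 = 0.86

0.86 bits


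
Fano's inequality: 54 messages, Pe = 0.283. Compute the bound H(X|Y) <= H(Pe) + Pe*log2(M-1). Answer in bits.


H(Pe) = -Pe*log2(Pe) - (1-Pe)*log2(1-Pe) = -0.283*log2(0.283) - 0.717*log2(0.717) = 0.515379 + 0.344128 = 0.8595. Pe*log2(M-1) = 0.283*log2(53) = 1.621001. Bound = H(Pe) + Pe*log2(M-1) = 0.515379 + 0.344128 + 1.621001 = 2.4805

2.4805 bits


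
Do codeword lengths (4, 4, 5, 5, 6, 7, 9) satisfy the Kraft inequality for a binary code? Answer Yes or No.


Kraft sum = sum(2^(-l_i)) = 0.2129, need <= 1. Result: satisfied (a binary prefix-free code with these lengths exists)

Yes


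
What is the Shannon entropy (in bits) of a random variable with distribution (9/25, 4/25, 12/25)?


H = -sum(p_i * log2(p_i)). Terms: -(9/25)*log2(9/25) = 0.530615; -(4/25)*log2(4/25) = 0.423017; -(12/25)*log2(12/25) = 0.508269. H = 0.530615 + 0.423017 + 0.508269 = 1.4619

1.4619 bits


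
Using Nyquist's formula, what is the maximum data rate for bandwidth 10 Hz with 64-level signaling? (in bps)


Rate = 2 * B * log2(M) = 2 * 10 * 6.0 = 120.0

120.0 bps


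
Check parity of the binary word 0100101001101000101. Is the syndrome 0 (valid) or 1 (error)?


Syndrome = XOR of all bits = 0 XOR 1 XOR 0 XOR 0 XOR 1 XOR 0 XOR 1 XOR 0 XOR 0 XOR 1 XOR 1 XOR 0 XOR 1 XOR 0 XOR 0 XOR 0 XOR 1 XOR 0 XOR 1 = 0

0


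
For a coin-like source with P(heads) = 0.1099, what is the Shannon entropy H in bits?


H = -p*log2(p) - (1-p)*log2(1-p). -0.1099*log2(0.1099) = 0.350112; -0.8901*log2(0.8901) = 0.149502. H = 0.350112 + 0.149502 = 0.4996

0.4996 bits


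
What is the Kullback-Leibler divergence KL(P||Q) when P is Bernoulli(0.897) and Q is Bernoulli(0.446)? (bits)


KL = p*log2(p/q) + (1-p)*log2((1-p)/(1-q)) = 0.897*log2(0.897/0.446) + 0.103*log2(0.103/0.554) = 0.6542

0.6542 bits


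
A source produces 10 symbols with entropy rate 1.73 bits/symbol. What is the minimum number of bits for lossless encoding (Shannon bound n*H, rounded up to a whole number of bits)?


Minimum bits >= n * H = 10 * 1.73 = 17.3, rounded up to a whole number of bits = 18

18 bits


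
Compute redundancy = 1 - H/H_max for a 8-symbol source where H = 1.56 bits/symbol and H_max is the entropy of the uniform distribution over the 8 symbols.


H_max = log2(K) = log2(8) = 3.0 bits/symbol. Redundancy = 1 - H/H_max = 1 - 1.56/3.0 = 1 - 0.52 = 0.48

0.48


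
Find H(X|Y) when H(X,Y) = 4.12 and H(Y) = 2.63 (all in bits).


H(X|Y) = H(X,Y) - H(Y) = 4.12 - 2.63 = 1.49

1.49 bits


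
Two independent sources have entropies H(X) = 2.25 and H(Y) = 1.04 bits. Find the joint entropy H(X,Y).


For independent variables, H(X,Y) = H(X) + H(Y) = 2.25 + 1.04 = 3.29

3.29 bits


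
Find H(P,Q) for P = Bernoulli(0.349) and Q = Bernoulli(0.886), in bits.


H(P,Q) = -p*log2(q) - (1-p)*log2(1-q). -0.349*log2(0.886) = 0.060943; -0.651*log2(0.114) = 2.039514. H(P,Q) = 0.060943 + 2.039514 = 2.1005

2.1005 bits


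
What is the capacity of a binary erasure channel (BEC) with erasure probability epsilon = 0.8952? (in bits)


C = 1 - epsilon = 1 - 0.8952 = 0.1048

0.1048 bits


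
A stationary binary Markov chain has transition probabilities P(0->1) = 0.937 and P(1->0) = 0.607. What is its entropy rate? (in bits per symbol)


Stationary distribution: pi_0 = p10/(p01+p10) = 0.3931, pi_1 = 0.6069. Entropy rate H' = pi_0*H(p01) + pi_1*H(p10) = 0.3931*0.3392 + 0.6069*0.9667 = 0.72

0.72 bits/symbol


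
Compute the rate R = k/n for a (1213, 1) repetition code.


Rate = k/n = 1/1213

1/1213


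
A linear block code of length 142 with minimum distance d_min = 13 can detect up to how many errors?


Detection capability = d_min - 1 = 13 - 1 = 12

12 errors


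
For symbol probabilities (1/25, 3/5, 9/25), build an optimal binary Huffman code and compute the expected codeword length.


Huffman construction (repeatedly merge the two least-probable nodes; each merge adds 1 bit to every symbol beneath it): 1/25 + 9/25 = 2/5; 2/5 + 3/5 = 1. Resulting codeword lengths (in the order the probabilities were given): (2, 1, 2). L_avg = sum(p_i * l_i) = 1/25*2 + 3/5*1 + 9/25*2 = 7/5 = 1.4

1.4 bits


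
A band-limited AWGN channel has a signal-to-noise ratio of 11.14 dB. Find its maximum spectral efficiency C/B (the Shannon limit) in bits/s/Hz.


SNR_linear = 10^(11.14/10) = 13.0017; C/B = log2(1 + SNR_linear) = log2(1 + 13.0017) = 3.8075

3.8075 bits/s/Hz


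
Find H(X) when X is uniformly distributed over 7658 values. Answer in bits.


H = log2(n) = log2(7658) = 12.9028

12.9028 bits


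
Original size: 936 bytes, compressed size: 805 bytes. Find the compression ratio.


Ratio = original / compressed = 936 / 805 = 1.1627

1.1627


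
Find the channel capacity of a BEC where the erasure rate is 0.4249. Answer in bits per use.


C = 1 - epsilon = 1 - 0.4249 = 0.5751

0.5751 bits


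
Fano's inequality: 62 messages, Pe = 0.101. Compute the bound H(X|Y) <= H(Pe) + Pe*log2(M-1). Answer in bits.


H(Pe) = -Pe*log2(Pe) - (1-Pe)*log2(1-Pe) = -0.101*log2(0.101) - 0.899*log2(0.899) = 0.334065 + 0.138093 = 0.4722. Pe*log2(M-1) = 0.101*log2(61) = 0.599004. Bound = H(Pe) + Pe*log2(M-1) = 0.334065 + 0.138093 + 0.599004 = 1.0712

1.0712 bits


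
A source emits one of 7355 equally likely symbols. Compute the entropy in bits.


H = log2(n) = log2(7355) = 12.8445

12.8445 bits


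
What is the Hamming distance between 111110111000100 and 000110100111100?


Count differing positions: ^ ^ ^ . . . . ^ ^ ^ ^ ^ . . . = 8 differences

8


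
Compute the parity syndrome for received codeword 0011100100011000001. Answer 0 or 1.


Syndrome = XOR of all bits = 0 XOR 0 XOR 1 XOR 1 XOR 1 XOR 0 XOR 0 XOR 1 XOR 0 XOR 0 XOR 0 XOR 1 XOR 1 XOR 0 XOR 0 XOR 0 XOR 0 XOR 0 XOR 1 = 1

1


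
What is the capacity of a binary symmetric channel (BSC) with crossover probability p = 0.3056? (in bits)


H(p) = -p*log2(p) - (1-p)*log2(1-p) = -0.3056*log2(0.3056) - 0.6944*log2(0.6944) = 0.522663 + 0.365366 = 0.888. C = 1 - H(p) = 1 - 0.888 = 0.112

0.112 bits


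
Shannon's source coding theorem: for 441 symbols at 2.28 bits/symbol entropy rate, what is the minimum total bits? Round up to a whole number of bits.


Minimum bits >= n * H = 441 * 2.28 = 1005.48, rounded up to a whole number of bits = 1006

1006 bits


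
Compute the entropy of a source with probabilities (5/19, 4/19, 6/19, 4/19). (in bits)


H = -sum(p_i * log2(p_i)). Terms: -(5/19)*log2(5/19) = 0.506842; -(4/19)*log2(4/19) = 0.473248; -(6/19)*log2(6/19) = 0.525147; -(4/19)*log2(4/19) = 0.473248. H = 0.506842 + 0.473248 + 0.525147 + 0.473248 = 1.9785

1.9785 bits


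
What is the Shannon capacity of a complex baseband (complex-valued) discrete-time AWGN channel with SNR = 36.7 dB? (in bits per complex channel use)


SNR_linear = 10^(36.7/10) = 4677.3514; C = log2(1 + SNR_linear) = log2(1 + 4677.3514) = 12.1918

12.1918 bits/channel use


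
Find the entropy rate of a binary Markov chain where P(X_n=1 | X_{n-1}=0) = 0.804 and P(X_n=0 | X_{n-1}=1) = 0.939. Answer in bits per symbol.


Stationary distribution: pi_0 = p10/(p01+p10) = 0.5387, pi_1 = 0.4613. Entropy rate H' = pi_0*H(p01) + pi_1*H(p10) = 0.5387*0.7139 + 0.4613*0.3314 = 0.5374

0.5374 bits/symbol


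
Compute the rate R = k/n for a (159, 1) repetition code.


Rate = k/n = 1/159

1/159


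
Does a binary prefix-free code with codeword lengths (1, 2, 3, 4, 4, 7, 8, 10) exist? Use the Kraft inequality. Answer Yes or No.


Kraft sum = sum(2^(-l_i)) = 1.0127, need <= 1. Result: violated (a binary prefix-free code with these lengths cannot exist)

No


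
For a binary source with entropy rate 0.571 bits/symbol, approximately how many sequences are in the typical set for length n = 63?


log2|A_typical| = nH = 63 * 0.571 = 35.973, so |A_typical| ~ 2^35.973 = 6.745e+10

6.745e+10


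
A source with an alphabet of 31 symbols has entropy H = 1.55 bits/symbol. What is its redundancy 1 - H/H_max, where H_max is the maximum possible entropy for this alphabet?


H_max = log2(K) = log2(31) = 4.9542 bits/symbol. Redundancy = 1 - H/H_max = 1 - 1.55/4.9542 = 1 - 0.3129 = 0.6871

0.6871


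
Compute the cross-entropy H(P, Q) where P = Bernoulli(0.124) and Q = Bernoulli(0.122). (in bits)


H(P,Q) = -p*log2(q) - (1-p)*log2(1-q). -0.124*log2(0.122) = 0.376346; -0.876*log2(0.878) = 0.164431. H(P,Q) = 0.376346 + 0.164431 = 0.5408

0.5408 bits


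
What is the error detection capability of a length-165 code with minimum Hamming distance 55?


Detection capability = d_min - 1 = 55 - 1 = 54

54 errors


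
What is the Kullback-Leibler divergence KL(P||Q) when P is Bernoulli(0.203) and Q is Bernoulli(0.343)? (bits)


KL = p*log2(p/q) + (1-p)*log2((1-p)/(1-q)) = 0.203*log2(0.203/0.343) + 0.797*log2(0.797/0.657) = 0.0685

0.0685 bits


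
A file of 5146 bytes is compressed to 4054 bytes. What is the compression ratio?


Ratio = original / compressed = 5146 / 4054 = 1.2694

1.2694


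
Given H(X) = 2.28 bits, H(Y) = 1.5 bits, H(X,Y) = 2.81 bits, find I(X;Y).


I(X;Y) = H(X) + H(Y) - H(X,Y) = 2.28 + 1.5 - 2.81 = 0.97

0.97 bits


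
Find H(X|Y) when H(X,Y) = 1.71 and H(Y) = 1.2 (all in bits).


H(X|Y) = H(X,Y) - H(Y) = 1.71 - 1.2 = 0.51

0.51 bits


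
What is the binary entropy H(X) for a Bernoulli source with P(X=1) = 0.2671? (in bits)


H = -p*log2(p) - (1-p)*log2(1-p). -0.2671*log2(0.2671) = 0.508705; -0.7329*log2(0.7329) = 0.328568. H = 0.508705 + 0.328568 = 0.8373

0.8373 bits


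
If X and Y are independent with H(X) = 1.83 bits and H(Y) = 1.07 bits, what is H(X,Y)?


For independent variables, H(X,Y) = H(X) + H(Y) = 1.83 + 1.07 = 2.9

2.9 bits


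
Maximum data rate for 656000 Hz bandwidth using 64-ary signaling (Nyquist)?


Rate = 2 * B * log2(M) = 2 * 656000 * 6.0 = 7872000.0

7872000.0 bps


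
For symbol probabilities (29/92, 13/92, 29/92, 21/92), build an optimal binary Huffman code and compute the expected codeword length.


Huffman construction (repeatedly merge the two least-probable nodes; each merge adds 1 bit to every symbol beneath it): 13/92 + 21/92 = 17/46; 29/92 + 29/92 = 29/46; 17/46 + 29/46 = 1. Resulting codeword lengths (in the order the probabilities were given): (2, 2, 2, 2). L_avg = sum(p_i * l_i) = 29/92*2 + 13/92*2 + 29/92*2 + 21/92*2 = 2

2.0 bits


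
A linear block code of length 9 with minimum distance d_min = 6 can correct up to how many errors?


Correction capability = floor((d-1)/2) = floor((6-1)/2) = 2

2 errors


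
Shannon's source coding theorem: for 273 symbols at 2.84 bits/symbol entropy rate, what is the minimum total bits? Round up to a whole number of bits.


Minimum bits >= n * H = 273 * 2.84 = 775.32, rounded up to a whole number of bits = 776

776 bits


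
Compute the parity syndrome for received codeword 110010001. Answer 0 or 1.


Syndrome = XOR of all bits = 1 XOR 1 XOR 0 XOR 0 XOR 1 XOR 0 XOR 0 XOR 0 XOR 1 = 0

0


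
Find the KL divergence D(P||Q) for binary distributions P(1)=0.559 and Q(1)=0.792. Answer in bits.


KL = p*log2(p/q) + (1-p)*log2((1-p)/(1-q)) = 0.559*log2(0.559/0.792) + 0.441*log2(0.441/0.208) = 0.1971

0.1971 bits


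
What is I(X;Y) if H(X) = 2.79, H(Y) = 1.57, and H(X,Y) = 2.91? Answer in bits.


I(X;Y) = H(X) + H(Y) - H(X,Y) = 2.79 + 1.57 - 2.91 = 1.45

1.45 bits


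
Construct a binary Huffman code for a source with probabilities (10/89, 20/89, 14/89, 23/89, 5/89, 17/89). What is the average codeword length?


Huffman construction (repeatedly merge the two least-probable nodes; each merge adds 1 bit to every symbol beneath it): 5/89 + 10/89 = 15/89; 14/89 + 15/89 = 29/89; 17/89 + 20/89 = 37/89; 23/89 + 29/89 = 52/89; 37/89 + 52/89 = 1. Resulting codeword lengths (in the order the probabilities were given): (4, 2, 3, 2, 4, 2). L_avg = sum(p_i * l_i) = 10/89*4 + 20/89*2 + 14/89*3 + 23/89*2 + 5/89*4 + 17/89*2 = 222/89 = 2.4944

2.4944 bits


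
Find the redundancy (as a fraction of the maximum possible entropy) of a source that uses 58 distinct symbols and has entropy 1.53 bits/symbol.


H_max = log2(K) = log2(58) = 5.858 bits/symbol. Redundancy = 1 - H/H_max = 1 - 1.53/5.858 = 1 - 0.2612 = 0.7388

0.7388


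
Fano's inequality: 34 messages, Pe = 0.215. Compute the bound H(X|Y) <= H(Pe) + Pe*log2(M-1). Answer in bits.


H(Pe) = -Pe*log2(Pe) - (1-Pe)*log2(1-Pe) = -0.215*log2(0.215) - 0.785*log2(0.785) = 0.476782 + 0.274150 = 0.7509. Pe*log2(M-1) = 0.215*log2(33) = 1.084545. Bound = H(Pe) + Pe*log2(M-1) = 0.476782 + 0.274150 + 1.084545 = 1.8355

1.8355 bits


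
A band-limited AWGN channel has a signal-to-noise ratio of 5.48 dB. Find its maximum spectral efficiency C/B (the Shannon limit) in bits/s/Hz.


SNR_linear = 10^(5.48/10) = 3.5318; C/B = log2(1 + SNR_linear) = log2(1 + 3.5318) = 2.1801

2.1801 bits/s/Hz


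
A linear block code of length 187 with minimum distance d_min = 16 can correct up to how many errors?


Correction capability = floor((d-1)/2) = floor((16-1)/2) = 7

7 errors


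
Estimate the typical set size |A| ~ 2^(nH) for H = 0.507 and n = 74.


log2|A_typical| = nH = 74 * 0.507 = 37.518, so |A_typical| ~ 2^37.518 = 1.968e+11

1.968e+11


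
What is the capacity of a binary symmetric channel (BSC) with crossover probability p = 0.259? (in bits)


H(p) = -p*log2(p) - (1-p)*log2(1-p) = -0.259*log2(0.259) - 0.741*log2(0.741) = 0.504785 + 0.320449 = 0.8252. C = 1 - H(p) = 1 - 0.8252 = 0.1748

0.1748 bits


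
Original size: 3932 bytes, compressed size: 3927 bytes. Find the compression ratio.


Ratio = original / compressed = 3932 / 3927 = 1.0013

1.0013


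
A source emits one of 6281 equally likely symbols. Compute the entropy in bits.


H = log2(n) = log2(6281) = 12.6168

12.6168 bits


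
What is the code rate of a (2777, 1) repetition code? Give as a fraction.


Rate = k/n = 1/2777

1/2777


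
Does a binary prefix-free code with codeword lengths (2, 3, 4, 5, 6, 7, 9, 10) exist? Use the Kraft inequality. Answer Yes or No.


Kraft sum = sum(2^(-l_i)) = 0.4951, need <= 1. Result: satisfied (a binary prefix-free code with these lengths exists)

Yes


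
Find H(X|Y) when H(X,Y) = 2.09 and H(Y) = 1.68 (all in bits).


H(X|Y) = H(X,Y) - H(Y) = 2.09 - 1.68 = 0.41

0.41 bits


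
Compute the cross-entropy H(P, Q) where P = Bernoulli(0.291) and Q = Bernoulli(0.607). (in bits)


H(P,Q) = -p*log2(q) - (1-p)*log2(1-q). -0.291*log2(0.607) = 0.209587; -0.709*log2(0.393) = 0.955306. H(P,Q) = 0.209587 + 0.955306 = 1.1649

1.1649 bits


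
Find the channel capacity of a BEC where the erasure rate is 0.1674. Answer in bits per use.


C = 1 - epsilon = 1 - 0.1674 = 0.8326

0.8326 bits


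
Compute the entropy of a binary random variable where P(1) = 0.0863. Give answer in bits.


H = -p*log2(p) - (1-p)*log2(1-p). -0.0863*log2(0.0863) = 0.305027; -0.9137*log2(0.9137) = 0.118971. H = 0.305027 + 0.118971 = 0.424

0.424 bits


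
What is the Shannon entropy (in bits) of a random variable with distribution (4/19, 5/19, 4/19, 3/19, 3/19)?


H = -sum(p_i * log2(p_i)). Terms: -(4/19)*log2(4/19) = 0.473248; -(5/19)*log2(5/19) = 0.506842; -(4/19)*log2(4/19) = 0.473248; -(3/19)*log2(3/19) = 0.420468; -(3/19)*log2(3/19) = 0.420468. H = 0.473248 + 0.506842 + 0.473248 + 0.420468 + 0.420468 = 2.2943

2.2943 bits


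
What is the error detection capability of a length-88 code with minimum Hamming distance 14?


Detection capability = d_min - 1 = 14 - 1 = 13

13 errors


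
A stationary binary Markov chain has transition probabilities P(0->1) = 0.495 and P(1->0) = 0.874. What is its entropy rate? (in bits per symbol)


Stationary distribution: pi_0 = p10/(p01+p10) = 0.6384, pi_1 = 0.3616. Entropy rate H' = pi_0*H(p01) + pi_1*H(p10) = 0.6384*0.9999 + 0.3616*0.5464 = 0.8359

0.8359 bits/symbol
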